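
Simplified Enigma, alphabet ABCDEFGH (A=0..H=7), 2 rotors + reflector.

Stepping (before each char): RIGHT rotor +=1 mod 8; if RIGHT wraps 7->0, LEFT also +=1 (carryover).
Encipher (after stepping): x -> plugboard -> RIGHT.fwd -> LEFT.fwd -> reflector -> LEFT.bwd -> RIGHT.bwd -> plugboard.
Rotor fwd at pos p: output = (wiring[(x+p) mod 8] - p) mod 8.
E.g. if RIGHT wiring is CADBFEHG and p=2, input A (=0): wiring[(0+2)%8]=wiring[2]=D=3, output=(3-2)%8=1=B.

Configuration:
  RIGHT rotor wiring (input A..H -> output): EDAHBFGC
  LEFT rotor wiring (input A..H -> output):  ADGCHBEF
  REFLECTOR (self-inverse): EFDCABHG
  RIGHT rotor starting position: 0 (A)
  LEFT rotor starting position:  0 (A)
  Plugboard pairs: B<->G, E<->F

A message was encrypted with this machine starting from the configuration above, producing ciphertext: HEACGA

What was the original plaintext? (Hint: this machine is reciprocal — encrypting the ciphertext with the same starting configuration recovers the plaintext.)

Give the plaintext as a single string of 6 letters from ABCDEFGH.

Answer: BACBEC

Derivation:
Char 1 ('H'): step: R->1, L=0; H->plug->H->R->D->L->C->refl->D->L'->B->R'->G->plug->B
Char 2 ('E'): step: R->2, L=0; E->plug->F->R->A->L->A->refl->E->L'->G->R'->A->plug->A
Char 3 ('A'): step: R->3, L=0; A->plug->A->R->E->L->H->refl->G->L'->C->R'->C->plug->C
Char 4 ('C'): step: R->4, L=0; C->plug->C->R->C->L->G->refl->H->L'->E->R'->G->plug->B
Char 5 ('G'): step: R->5, L=0; G->plug->B->R->B->L->D->refl->C->L'->D->R'->F->plug->E
Char 6 ('A'): step: R->6, L=0; A->plug->A->R->A->L->A->refl->E->L'->G->R'->C->plug->C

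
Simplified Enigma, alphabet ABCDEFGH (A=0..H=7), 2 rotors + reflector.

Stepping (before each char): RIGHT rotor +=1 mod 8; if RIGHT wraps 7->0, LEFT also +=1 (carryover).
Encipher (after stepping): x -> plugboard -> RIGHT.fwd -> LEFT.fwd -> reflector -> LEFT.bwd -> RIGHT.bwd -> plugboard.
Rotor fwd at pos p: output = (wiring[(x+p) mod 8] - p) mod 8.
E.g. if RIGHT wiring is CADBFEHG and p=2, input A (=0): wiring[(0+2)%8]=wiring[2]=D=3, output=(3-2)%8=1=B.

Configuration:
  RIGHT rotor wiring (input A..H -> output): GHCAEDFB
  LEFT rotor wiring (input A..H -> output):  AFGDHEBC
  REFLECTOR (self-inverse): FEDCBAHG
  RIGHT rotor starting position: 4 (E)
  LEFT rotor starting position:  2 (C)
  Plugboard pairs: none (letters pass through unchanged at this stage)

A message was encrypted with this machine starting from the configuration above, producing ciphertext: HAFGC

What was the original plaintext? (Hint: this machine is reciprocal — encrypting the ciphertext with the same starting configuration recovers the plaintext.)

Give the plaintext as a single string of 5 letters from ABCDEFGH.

Answer: GBADA

Derivation:
Char 1 ('H'): step: R->5, L=2; H->plug->H->R->H->L->D->refl->C->L'->D->R'->G->plug->G
Char 2 ('A'): step: R->6, L=2; A->plug->A->R->H->L->D->refl->C->L'->D->R'->B->plug->B
Char 3 ('F'): step: R->7, L=2; F->plug->F->R->F->L->A->refl->F->L'->C->R'->A->plug->A
Char 4 ('G'): step: R->0, L->3 (L advanced); G->plug->G->R->F->L->F->refl->A->L'->A->R'->D->plug->D
Char 5 ('C'): step: R->1, L=3; C->plug->C->R->H->L->D->refl->C->L'->G->R'->A->plug->A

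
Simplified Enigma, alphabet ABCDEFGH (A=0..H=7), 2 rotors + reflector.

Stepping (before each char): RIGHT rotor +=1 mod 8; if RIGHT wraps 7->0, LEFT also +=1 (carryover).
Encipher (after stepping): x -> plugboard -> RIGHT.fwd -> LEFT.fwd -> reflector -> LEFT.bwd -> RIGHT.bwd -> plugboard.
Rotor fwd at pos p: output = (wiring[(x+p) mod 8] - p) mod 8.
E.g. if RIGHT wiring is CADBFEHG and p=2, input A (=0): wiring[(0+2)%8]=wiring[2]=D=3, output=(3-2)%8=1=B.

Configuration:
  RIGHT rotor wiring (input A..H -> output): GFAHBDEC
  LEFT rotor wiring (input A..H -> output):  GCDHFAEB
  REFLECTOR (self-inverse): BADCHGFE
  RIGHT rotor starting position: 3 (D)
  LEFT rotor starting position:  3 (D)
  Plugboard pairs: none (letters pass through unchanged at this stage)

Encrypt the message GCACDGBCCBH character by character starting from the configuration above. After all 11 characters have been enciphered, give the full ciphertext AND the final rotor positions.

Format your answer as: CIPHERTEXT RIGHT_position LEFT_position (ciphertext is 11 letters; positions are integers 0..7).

Answer: EDCEGCHGEHG 6 4

Derivation:
Char 1 ('G'): step: R->4, L=3; G->plug->G->R->E->L->G->refl->F->L'->C->R'->E->plug->E
Char 2 ('C'): step: R->5, L=3; C->plug->C->R->F->L->D->refl->C->L'->B->R'->D->plug->D
Char 3 ('A'): step: R->6, L=3; A->plug->A->R->G->L->H->refl->E->L'->A->R'->C->plug->C
Char 4 ('C'): step: R->7, L=3; C->plug->C->R->G->L->H->refl->E->L'->A->R'->E->plug->E
Char 5 ('D'): step: R->0, L->4 (L advanced); D->plug->D->R->H->L->D->refl->C->L'->E->R'->G->plug->G
Char 6 ('G'): step: R->1, L=4; G->plug->G->R->B->L->E->refl->H->L'->G->R'->C->plug->C
Char 7 ('B'): step: R->2, L=4; B->plug->B->R->F->L->G->refl->F->L'->D->R'->H->plug->H
Char 8 ('C'): step: R->3, L=4; C->plug->C->R->A->L->B->refl->A->L'->C->R'->G->plug->G
Char 9 ('C'): step: R->4, L=4; C->plug->C->R->A->L->B->refl->A->L'->C->R'->E->plug->E
Char 10 ('B'): step: R->5, L=4; B->plug->B->R->H->L->D->refl->C->L'->E->R'->H->plug->H
Char 11 ('H'): step: R->6, L=4; H->plug->H->R->F->L->G->refl->F->L'->D->R'->G->plug->G
Final: ciphertext=EDCEGCHGEHG, RIGHT=6, LEFT=4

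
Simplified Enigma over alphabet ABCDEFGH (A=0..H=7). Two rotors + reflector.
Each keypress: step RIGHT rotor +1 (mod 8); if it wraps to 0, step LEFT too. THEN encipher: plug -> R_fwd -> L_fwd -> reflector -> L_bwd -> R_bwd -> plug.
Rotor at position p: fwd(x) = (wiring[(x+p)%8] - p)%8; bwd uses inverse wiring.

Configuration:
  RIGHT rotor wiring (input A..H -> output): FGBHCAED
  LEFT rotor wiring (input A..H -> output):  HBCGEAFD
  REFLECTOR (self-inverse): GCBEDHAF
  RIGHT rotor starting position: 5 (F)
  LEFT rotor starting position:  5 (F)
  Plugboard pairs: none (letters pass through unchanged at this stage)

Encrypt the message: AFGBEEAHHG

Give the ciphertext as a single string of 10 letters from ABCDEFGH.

Char 1 ('A'): step: R->6, L=5; A->plug->A->R->G->L->B->refl->C->L'->D->R'->E->plug->E
Char 2 ('F'): step: R->7, L=5; F->plug->F->R->D->L->C->refl->B->L'->G->R'->B->plug->B
Char 3 ('G'): step: R->0, L->6 (L advanced); G->plug->G->R->E->L->E->refl->D->L'->D->R'->H->plug->H
Char 4 ('B'): step: R->1, L=6; B->plug->B->R->A->L->H->refl->F->L'->B->R'->D->plug->D
Char 5 ('E'): step: R->2, L=6; E->plug->E->R->C->L->B->refl->C->L'->H->R'->A->plug->A
Char 6 ('E'): step: R->3, L=6; E->plug->E->R->A->L->H->refl->F->L'->B->R'->D->plug->D
Char 7 ('A'): step: R->4, L=6; A->plug->A->R->G->L->G->refl->A->L'->F->R'->G->plug->G
Char 8 ('H'): step: R->5, L=6; H->plug->H->R->F->L->A->refl->G->L'->G->R'->C->plug->C
Char 9 ('H'): step: R->6, L=6; H->plug->H->R->C->L->B->refl->C->L'->H->R'->C->plug->C
Char 10 ('G'): step: R->7, L=6; G->plug->G->R->B->L->F->refl->H->L'->A->R'->E->plug->E

Answer: EBHDADGCCE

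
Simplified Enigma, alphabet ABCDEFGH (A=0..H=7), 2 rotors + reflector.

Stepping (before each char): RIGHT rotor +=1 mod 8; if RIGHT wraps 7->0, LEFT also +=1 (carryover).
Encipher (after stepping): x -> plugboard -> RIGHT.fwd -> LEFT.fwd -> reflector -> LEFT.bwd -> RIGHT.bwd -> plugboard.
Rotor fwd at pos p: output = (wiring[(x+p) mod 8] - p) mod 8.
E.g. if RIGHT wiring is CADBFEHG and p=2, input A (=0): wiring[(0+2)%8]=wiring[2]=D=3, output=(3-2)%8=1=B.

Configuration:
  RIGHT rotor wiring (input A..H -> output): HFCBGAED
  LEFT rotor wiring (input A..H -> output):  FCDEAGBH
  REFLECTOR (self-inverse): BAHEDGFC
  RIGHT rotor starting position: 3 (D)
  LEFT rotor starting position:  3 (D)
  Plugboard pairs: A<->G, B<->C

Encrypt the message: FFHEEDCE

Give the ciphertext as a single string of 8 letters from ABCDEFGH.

Answer: EBEGDABC

Derivation:
Char 1 ('F'): step: R->4, L=3; F->plug->F->R->B->L->F->refl->G->L'->D->R'->E->plug->E
Char 2 ('F'): step: R->5, L=3; F->plug->F->R->F->L->C->refl->H->L'->G->R'->C->plug->B
Char 3 ('H'): step: R->6, L=3; H->plug->H->R->C->L->D->refl->E->L'->E->R'->E->plug->E
Char 4 ('E'): step: R->7, L=3; E->plug->E->R->C->L->D->refl->E->L'->E->R'->A->plug->G
Char 5 ('E'): step: R->0, L->4 (L advanced); E->plug->E->R->G->L->H->refl->C->L'->B->R'->D->plug->D
Char 6 ('D'): step: R->1, L=4; D->plug->D->R->F->L->G->refl->F->L'->C->R'->G->plug->A
Char 7 ('C'): step: R->2, L=4; C->plug->B->R->H->L->A->refl->B->L'->E->R'->C->plug->B
Char 8 ('E'): step: R->3, L=4; E->plug->E->R->A->L->E->refl->D->L'->D->R'->B->plug->C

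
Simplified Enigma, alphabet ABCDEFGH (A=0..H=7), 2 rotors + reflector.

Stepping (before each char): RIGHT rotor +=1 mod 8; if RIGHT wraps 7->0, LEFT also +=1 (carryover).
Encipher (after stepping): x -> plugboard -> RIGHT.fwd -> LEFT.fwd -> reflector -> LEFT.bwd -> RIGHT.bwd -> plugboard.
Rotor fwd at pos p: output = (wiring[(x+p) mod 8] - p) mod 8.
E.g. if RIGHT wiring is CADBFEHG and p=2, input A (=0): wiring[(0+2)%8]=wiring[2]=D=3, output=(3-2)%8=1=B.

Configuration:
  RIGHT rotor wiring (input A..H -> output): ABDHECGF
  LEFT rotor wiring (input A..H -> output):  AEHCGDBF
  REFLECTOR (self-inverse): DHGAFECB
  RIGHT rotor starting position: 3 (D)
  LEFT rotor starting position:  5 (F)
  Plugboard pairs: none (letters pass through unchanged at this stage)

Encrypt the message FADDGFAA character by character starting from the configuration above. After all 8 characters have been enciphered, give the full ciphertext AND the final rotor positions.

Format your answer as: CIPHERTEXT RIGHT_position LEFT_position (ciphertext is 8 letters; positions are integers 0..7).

Answer: ACCHAHEB 3 6

Derivation:
Char 1 ('F'): step: R->4, L=5; F->plug->F->R->F->L->C->refl->G->L'->A->R'->A->plug->A
Char 2 ('A'): step: R->5, L=5; A->plug->A->R->F->L->C->refl->G->L'->A->R'->C->plug->C
Char 3 ('D'): step: R->6, L=5; D->plug->D->R->D->L->D->refl->A->L'->C->R'->C->plug->C
Char 4 ('D'): step: R->7, L=5; D->plug->D->R->E->L->H->refl->B->L'->H->R'->H->plug->H
Char 5 ('G'): step: R->0, L->6 (L advanced); G->plug->G->R->G->L->A->refl->D->L'->A->R'->A->plug->A
Char 6 ('F'): step: R->1, L=6; F->plug->F->R->F->L->E->refl->F->L'->H->R'->H->plug->H
Char 7 ('A'): step: R->2, L=6; A->plug->A->R->B->L->H->refl->B->L'->E->R'->E->plug->E
Char 8 ('A'): step: R->3, L=6; A->plug->A->R->E->L->B->refl->H->L'->B->R'->B->plug->B
Final: ciphertext=ACCHAHEB, RIGHT=3, LEFT=6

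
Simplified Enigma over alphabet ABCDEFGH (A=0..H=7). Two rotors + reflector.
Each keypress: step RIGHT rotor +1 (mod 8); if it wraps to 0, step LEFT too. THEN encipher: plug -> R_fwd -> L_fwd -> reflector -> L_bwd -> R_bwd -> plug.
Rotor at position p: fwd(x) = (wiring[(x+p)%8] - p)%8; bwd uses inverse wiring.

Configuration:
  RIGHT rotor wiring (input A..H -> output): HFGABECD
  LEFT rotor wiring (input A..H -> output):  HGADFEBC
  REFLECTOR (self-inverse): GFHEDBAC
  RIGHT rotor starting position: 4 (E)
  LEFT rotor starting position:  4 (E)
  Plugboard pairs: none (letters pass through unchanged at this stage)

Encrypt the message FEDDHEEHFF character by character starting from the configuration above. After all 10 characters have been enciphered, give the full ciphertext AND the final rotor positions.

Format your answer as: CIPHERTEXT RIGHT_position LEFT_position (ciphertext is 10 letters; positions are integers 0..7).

Char 1 ('F'): step: R->5, L=4; F->plug->F->R->B->L->A->refl->G->L'->D->R'->G->plug->G
Char 2 ('E'): step: R->6, L=4; E->plug->E->R->A->L->B->refl->F->L'->C->R'->F->plug->F
Char 3 ('D'): step: R->7, L=4; D->plug->D->R->H->L->H->refl->C->L'->F->R'->G->plug->G
Char 4 ('D'): step: R->0, L->5 (L advanced); D->plug->D->R->A->L->H->refl->C->L'->D->R'->H->plug->H
Char 5 ('H'): step: R->1, L=5; H->plug->H->R->G->L->G->refl->A->L'->H->R'->C->plug->C
Char 6 ('E'): step: R->2, L=5; E->plug->E->R->A->L->H->refl->C->L'->D->R'->H->plug->H
Char 7 ('E'): step: R->3, L=5; E->plug->E->R->A->L->H->refl->C->L'->D->R'->H->plug->H
Char 8 ('H'): step: R->4, L=5; H->plug->H->R->E->L->B->refl->F->L'->C->R'->G->plug->G
Char 9 ('F'): step: R->5, L=5; F->plug->F->R->B->L->E->refl->D->L'->F->R'->B->plug->B
Char 10 ('F'): step: R->6, L=5; F->plug->F->R->C->L->F->refl->B->L'->E->R'->A->plug->A
Final: ciphertext=GFGHCHHGBA, RIGHT=6, LEFT=5

Answer: GFGHCHHGBA 6 5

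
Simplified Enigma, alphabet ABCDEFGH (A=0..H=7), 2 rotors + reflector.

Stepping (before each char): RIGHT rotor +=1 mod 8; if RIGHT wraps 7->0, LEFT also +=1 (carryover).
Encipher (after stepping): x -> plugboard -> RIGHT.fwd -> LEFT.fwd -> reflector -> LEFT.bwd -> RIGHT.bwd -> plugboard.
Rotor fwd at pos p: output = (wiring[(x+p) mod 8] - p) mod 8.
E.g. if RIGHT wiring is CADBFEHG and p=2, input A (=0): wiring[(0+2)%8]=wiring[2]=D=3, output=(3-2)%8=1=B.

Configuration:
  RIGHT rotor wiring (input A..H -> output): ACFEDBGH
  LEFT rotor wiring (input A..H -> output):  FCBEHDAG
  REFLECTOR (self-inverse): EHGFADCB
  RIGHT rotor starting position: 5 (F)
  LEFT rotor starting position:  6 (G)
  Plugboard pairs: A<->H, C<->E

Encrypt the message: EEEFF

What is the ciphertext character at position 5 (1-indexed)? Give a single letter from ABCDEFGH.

Char 1 ('E'): step: R->6, L=6; E->plug->C->R->C->L->H->refl->B->L'->G->R'->F->plug->F
Char 2 ('E'): step: R->7, L=6; E->plug->C->R->D->L->E->refl->A->L'->B->R'->B->plug->B
Char 3 ('E'): step: R->0, L->7 (L advanced); E->plug->C->R->F->L->A->refl->E->L'->G->R'->G->plug->G
Char 4 ('F'): step: R->1, L=7; F->plug->F->R->F->L->A->refl->E->L'->G->R'->G->plug->G
Char 5 ('F'): step: R->2, L=7; F->plug->F->R->F->L->A->refl->E->L'->G->R'->G->plug->G

G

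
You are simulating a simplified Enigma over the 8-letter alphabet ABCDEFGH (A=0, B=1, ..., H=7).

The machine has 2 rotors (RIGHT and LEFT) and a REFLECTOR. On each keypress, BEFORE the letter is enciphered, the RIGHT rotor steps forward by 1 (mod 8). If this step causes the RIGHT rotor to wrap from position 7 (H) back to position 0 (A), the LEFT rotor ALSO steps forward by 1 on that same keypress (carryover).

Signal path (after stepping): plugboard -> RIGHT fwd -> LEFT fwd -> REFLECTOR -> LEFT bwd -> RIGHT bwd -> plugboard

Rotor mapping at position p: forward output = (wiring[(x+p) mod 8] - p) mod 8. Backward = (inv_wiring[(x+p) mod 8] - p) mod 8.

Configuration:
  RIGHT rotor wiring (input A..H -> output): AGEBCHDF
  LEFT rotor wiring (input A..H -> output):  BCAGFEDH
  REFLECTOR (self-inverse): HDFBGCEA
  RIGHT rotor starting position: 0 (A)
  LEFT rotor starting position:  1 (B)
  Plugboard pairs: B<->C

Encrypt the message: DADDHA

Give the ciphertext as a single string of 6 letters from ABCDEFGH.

Char 1 ('D'): step: R->1, L=1; D->plug->D->R->B->L->H->refl->A->L'->H->R'->H->plug->H
Char 2 ('A'): step: R->2, L=1; A->plug->A->R->C->L->F->refl->C->L'->F->R'->D->plug->D
Char 3 ('D'): step: R->3, L=1; D->plug->D->R->A->L->B->refl->D->L'->E->R'->C->plug->B
Char 4 ('D'): step: R->4, L=1; D->plug->D->R->B->L->H->refl->A->L'->H->R'->C->plug->B
Char 5 ('H'): step: R->5, L=1; H->plug->H->R->F->L->C->refl->F->L'->C->R'->A->plug->A
Char 6 ('A'): step: R->6, L=1; A->plug->A->R->F->L->C->refl->F->L'->C->R'->C->plug->B

Answer: HDBBAB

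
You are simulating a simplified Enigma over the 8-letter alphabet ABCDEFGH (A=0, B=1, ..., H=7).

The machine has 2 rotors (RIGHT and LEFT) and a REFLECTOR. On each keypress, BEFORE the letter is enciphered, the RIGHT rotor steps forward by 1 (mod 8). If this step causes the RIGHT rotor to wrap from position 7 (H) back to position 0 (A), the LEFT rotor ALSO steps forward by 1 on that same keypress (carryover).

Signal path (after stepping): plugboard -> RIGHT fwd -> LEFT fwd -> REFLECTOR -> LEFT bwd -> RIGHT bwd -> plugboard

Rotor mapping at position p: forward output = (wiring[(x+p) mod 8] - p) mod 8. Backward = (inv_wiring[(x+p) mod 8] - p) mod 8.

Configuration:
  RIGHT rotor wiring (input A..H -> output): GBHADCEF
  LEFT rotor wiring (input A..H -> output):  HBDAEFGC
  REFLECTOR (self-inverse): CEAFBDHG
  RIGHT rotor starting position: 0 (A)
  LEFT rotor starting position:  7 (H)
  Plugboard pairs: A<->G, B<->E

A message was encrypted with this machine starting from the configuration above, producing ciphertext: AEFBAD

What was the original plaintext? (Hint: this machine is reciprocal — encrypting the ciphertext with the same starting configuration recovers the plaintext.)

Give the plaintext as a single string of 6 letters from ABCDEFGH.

Char 1 ('A'): step: R->1, L=7; A->plug->G->R->E->L->B->refl->E->L'->D->R'->F->plug->F
Char 2 ('E'): step: R->2, L=7; E->plug->B->R->G->L->G->refl->H->L'->H->R'->H->plug->H
Char 3 ('F'): step: R->3, L=7; F->plug->F->R->D->L->E->refl->B->L'->E->R'->H->plug->H
Char 4 ('B'): step: R->4, L=7; B->plug->E->R->C->L->C->refl->A->L'->B->R'->D->plug->D
Char 5 ('A'): step: R->5, L=7; A->plug->G->R->D->L->E->refl->B->L'->E->R'->E->plug->B
Char 6 ('D'): step: R->6, L=7; D->plug->D->R->D->L->E->refl->B->L'->E->R'->H->plug->H

Answer: FHHDBH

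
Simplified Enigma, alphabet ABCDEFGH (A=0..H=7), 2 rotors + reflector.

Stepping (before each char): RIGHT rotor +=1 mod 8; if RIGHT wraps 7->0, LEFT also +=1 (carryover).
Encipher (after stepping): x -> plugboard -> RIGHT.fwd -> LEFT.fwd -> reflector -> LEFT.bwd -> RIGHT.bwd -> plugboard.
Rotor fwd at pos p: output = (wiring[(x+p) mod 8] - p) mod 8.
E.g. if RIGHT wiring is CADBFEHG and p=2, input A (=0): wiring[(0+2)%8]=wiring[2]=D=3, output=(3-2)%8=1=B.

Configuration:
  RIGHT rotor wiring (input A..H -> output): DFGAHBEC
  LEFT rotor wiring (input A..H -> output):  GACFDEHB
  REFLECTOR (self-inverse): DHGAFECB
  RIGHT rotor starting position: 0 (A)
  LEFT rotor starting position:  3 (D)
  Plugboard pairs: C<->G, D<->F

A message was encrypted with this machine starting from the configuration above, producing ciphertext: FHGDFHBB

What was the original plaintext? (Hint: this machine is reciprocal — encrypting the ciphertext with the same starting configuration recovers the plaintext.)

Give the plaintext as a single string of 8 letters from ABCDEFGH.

Answer: DBHBCADA

Derivation:
Char 1 ('F'): step: R->1, L=3; F->plug->D->R->G->L->F->refl->E->L'->D->R'->F->plug->D
Char 2 ('H'): step: R->2, L=3; H->plug->H->R->D->L->E->refl->F->L'->G->R'->B->plug->B
Char 3 ('G'): step: R->3, L=3; G->plug->C->R->G->L->F->refl->E->L'->D->R'->H->plug->H
Char 4 ('D'): step: R->4, L=3; D->plug->F->R->B->L->A->refl->D->L'->F->R'->B->plug->B
Char 5 ('F'): step: R->5, L=3; F->plug->D->R->G->L->F->refl->E->L'->D->R'->G->plug->C
Char 6 ('H'): step: R->6, L=3; H->plug->H->R->D->L->E->refl->F->L'->G->R'->A->plug->A
Char 7 ('B'): step: R->7, L=3; B->plug->B->R->E->L->G->refl->C->L'->A->R'->F->plug->D
Char 8 ('B'): step: R->0, L->4 (L advanced); B->plug->B->R->F->L->E->refl->F->L'->D->R'->A->plug->A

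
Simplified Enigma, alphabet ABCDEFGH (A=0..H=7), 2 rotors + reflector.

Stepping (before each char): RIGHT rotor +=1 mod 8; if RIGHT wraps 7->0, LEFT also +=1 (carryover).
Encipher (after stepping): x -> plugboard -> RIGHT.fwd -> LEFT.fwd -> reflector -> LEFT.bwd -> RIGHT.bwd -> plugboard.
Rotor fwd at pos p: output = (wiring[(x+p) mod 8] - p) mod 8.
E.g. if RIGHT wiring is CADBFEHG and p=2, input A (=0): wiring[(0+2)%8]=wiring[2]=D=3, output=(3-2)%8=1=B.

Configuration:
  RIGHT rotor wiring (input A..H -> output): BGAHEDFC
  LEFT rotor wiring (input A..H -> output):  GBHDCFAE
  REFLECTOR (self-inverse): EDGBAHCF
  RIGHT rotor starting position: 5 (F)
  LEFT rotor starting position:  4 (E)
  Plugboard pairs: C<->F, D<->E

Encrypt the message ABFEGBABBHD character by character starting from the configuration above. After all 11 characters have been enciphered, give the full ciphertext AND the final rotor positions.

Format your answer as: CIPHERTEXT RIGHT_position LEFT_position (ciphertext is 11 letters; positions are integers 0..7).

Answer: HADGFGGEECC 0 6

Derivation:
Char 1 ('A'): step: R->6, L=4; A->plug->A->R->H->L->H->refl->F->L'->F->R'->H->plug->H
Char 2 ('B'): step: R->7, L=4; B->plug->B->R->C->L->E->refl->A->L'->D->R'->A->plug->A
Char 3 ('F'): step: R->0, L->5 (L advanced); F->plug->C->R->A->L->A->refl->E->L'->E->R'->E->plug->D
Char 4 ('E'): step: R->1, L=5; E->plug->D->R->D->L->B->refl->D->L'->B->R'->G->plug->G
Char 5 ('G'): step: R->2, L=5; G->plug->G->R->H->L->F->refl->H->L'->C->R'->C->plug->F
Char 6 ('B'): step: R->3, L=5; B->plug->B->R->B->L->D->refl->B->L'->D->R'->G->plug->G
Char 7 ('A'): step: R->4, L=5; A->plug->A->R->A->L->A->refl->E->L'->E->R'->G->plug->G
Char 8 ('B'): step: R->5, L=5; B->plug->B->R->A->L->A->refl->E->L'->E->R'->D->plug->E
Char 9 ('B'): step: R->6, L=5; B->plug->B->R->E->L->E->refl->A->L'->A->R'->D->plug->E
Char 10 ('H'): step: R->7, L=5; H->plug->H->R->G->L->G->refl->C->L'->F->R'->F->plug->C
Char 11 ('D'): step: R->0, L->6 (L advanced); D->plug->E->R->E->L->B->refl->D->L'->D->R'->F->plug->C
Final: ciphertext=HADGFGGEECC, RIGHT=0, LEFT=6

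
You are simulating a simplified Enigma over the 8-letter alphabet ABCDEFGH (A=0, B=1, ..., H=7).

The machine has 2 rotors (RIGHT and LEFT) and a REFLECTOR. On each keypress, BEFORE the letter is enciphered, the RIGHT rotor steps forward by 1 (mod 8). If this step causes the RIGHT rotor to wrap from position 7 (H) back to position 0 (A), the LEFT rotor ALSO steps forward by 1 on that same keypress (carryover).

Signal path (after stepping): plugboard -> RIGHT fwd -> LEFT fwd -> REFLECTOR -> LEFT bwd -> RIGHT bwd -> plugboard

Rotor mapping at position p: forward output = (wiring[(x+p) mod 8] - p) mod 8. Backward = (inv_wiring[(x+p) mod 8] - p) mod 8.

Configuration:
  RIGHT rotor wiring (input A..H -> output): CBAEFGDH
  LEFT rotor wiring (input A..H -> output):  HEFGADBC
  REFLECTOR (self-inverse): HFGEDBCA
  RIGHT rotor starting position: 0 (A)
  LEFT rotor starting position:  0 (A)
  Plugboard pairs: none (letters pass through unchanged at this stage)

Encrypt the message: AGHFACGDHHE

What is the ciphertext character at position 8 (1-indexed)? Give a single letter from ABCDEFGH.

Char 1 ('A'): step: R->1, L=0; A->plug->A->R->A->L->H->refl->A->L'->E->R'->D->plug->D
Char 2 ('G'): step: R->2, L=0; G->plug->G->R->A->L->H->refl->A->L'->E->R'->D->plug->D
Char 3 ('H'): step: R->3, L=0; H->plug->H->R->F->L->D->refl->E->L'->B->R'->A->plug->A
Char 4 ('F'): step: R->4, L=0; F->plug->F->R->F->L->D->refl->E->L'->B->R'->A->plug->A
Char 5 ('A'): step: R->5, L=0; A->plug->A->R->B->L->E->refl->D->L'->F->R'->D->plug->D
Char 6 ('C'): step: R->6, L=0; C->plug->C->R->E->L->A->refl->H->L'->A->R'->H->plug->H
Char 7 ('G'): step: R->7, L=0; G->plug->G->R->H->L->C->refl->G->L'->D->R'->B->plug->B
Char 8 ('D'): step: R->0, L->1 (L advanced); D->plug->D->R->E->L->C->refl->G->L'->H->R'->H->plug->H

H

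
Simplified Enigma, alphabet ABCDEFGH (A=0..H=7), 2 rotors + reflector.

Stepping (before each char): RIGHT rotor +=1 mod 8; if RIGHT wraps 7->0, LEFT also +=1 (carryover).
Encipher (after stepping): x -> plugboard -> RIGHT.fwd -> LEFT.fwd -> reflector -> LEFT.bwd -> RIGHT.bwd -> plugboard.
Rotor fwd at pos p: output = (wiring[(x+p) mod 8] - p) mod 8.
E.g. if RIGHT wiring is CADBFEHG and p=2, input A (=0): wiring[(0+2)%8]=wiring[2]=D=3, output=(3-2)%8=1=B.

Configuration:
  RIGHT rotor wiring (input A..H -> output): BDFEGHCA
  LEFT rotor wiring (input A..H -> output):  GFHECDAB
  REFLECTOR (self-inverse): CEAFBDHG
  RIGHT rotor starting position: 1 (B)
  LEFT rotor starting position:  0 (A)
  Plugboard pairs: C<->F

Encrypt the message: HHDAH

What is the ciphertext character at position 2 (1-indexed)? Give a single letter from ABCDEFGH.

Char 1 ('H'): step: R->2, L=0; H->plug->H->R->B->L->F->refl->D->L'->F->R'->D->plug->D
Char 2 ('H'): step: R->3, L=0; H->plug->H->R->C->L->H->refl->G->L'->A->R'->G->plug->G

G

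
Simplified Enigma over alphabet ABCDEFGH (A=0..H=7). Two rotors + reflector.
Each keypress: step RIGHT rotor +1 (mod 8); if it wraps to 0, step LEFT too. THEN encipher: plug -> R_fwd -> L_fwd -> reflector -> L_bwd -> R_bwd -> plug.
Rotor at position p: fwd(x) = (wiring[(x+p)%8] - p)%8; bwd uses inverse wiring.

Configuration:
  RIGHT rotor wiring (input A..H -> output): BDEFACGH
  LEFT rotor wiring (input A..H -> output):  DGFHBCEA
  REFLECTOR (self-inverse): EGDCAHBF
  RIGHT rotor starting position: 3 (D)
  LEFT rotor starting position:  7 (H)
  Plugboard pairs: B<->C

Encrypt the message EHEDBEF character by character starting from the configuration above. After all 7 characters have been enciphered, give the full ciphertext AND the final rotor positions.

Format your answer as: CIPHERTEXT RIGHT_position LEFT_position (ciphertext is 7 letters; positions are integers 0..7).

Answer: CGDEABD 2 0

Derivation:
Char 1 ('E'): step: R->4, L=7; E->plug->E->R->F->L->C->refl->D->L'->G->R'->B->plug->C
Char 2 ('H'): step: R->5, L=7; H->plug->H->R->D->L->G->refl->B->L'->A->R'->G->plug->G
Char 3 ('E'): step: R->6, L=7; E->plug->E->R->G->L->D->refl->C->L'->F->R'->D->plug->D
Char 4 ('D'): step: R->7, L=7; D->plug->D->R->F->L->C->refl->D->L'->G->R'->E->plug->E
Char 5 ('B'): step: R->0, L->0 (L advanced); B->plug->C->R->E->L->B->refl->G->L'->B->R'->A->plug->A
Char 6 ('E'): step: R->1, L=0; E->plug->E->R->B->L->G->refl->B->L'->E->R'->C->plug->B
Char 7 ('F'): step: R->2, L=0; F->plug->F->R->F->L->C->refl->D->L'->A->R'->D->plug->D
Final: ciphertext=CGDEABD, RIGHT=2, LEFT=0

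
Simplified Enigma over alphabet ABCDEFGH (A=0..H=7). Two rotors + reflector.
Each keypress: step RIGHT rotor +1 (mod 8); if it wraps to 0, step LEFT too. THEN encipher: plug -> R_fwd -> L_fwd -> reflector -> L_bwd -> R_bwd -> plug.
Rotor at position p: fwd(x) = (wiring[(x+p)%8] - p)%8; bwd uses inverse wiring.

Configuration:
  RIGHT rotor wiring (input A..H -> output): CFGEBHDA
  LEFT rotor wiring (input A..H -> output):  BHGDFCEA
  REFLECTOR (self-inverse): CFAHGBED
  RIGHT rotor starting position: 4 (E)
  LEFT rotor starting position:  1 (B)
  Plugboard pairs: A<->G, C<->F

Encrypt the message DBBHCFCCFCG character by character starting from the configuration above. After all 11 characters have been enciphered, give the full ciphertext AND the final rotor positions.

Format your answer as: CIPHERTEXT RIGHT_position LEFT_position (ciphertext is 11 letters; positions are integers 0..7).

Char 1 ('D'): step: R->5, L=1; D->plug->D->R->F->L->D->refl->H->L'->G->R'->B->plug->B
Char 2 ('B'): step: R->6, L=1; B->plug->B->R->C->L->C->refl->A->L'->H->R'->D->plug->D
Char 3 ('B'): step: R->7, L=1; B->plug->B->R->D->L->E->refl->G->L'->A->R'->G->plug->A
Char 4 ('H'): step: R->0, L->2 (L advanced); H->plug->H->R->A->L->E->refl->G->L'->F->R'->B->plug->B
Char 5 ('C'): step: R->1, L=2; C->plug->F->R->C->L->D->refl->H->L'->G->R'->E->plug->E
Char 6 ('F'): step: R->2, L=2; F->plug->C->R->H->L->F->refl->B->L'->B->R'->E->plug->E
Char 7 ('C'): step: R->3, L=2; C->plug->F->R->H->L->F->refl->B->L'->B->R'->A->plug->G
Char 8 ('C'): step: R->4, L=2; C->plug->F->R->B->L->B->refl->F->L'->H->R'->C->plug->F
Char 9 ('F'): step: R->5, L=2; F->plug->C->R->D->L->A->refl->C->L'->E->R'->H->plug->H
Char 10 ('C'): step: R->6, L=2; C->plug->F->R->G->L->H->refl->D->L'->C->R'->B->plug->B
Char 11 ('G'): step: R->7, L=2; G->plug->A->R->B->L->B->refl->F->L'->H->R'->D->plug->D
Final: ciphertext=BDABEEGFHBD, RIGHT=7, LEFT=2

Answer: BDABEEGFHBD 7 2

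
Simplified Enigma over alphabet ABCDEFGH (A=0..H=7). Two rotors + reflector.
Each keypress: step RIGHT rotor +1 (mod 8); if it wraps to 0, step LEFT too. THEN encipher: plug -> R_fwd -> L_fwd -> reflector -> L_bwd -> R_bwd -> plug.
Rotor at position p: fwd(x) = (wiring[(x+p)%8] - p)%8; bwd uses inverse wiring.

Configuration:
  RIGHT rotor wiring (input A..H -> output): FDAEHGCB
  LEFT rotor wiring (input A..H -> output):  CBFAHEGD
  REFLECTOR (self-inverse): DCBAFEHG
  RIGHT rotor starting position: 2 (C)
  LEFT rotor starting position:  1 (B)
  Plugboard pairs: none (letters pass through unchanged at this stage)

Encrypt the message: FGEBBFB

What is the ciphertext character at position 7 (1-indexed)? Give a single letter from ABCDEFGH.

Char 1 ('F'): step: R->3, L=1; F->plug->F->R->C->L->H->refl->G->L'->D->R'->C->plug->C
Char 2 ('G'): step: R->4, L=1; G->plug->G->R->E->L->D->refl->A->L'->A->R'->H->plug->H
Char 3 ('E'): step: R->5, L=1; E->plug->E->R->G->L->C->refl->B->L'->H->R'->G->plug->G
Char 4 ('B'): step: R->6, L=1; B->plug->B->R->D->L->G->refl->H->L'->C->R'->E->plug->E
Char 5 ('B'): step: R->7, L=1; B->plug->B->R->G->L->C->refl->B->L'->H->R'->G->plug->G
Char 6 ('F'): step: R->0, L->2 (L advanced); F->plug->F->R->G->L->A->refl->D->L'->A->R'->C->plug->C
Char 7 ('B'): step: R->1, L=2; B->plug->B->R->H->L->H->refl->G->L'->B->R'->F->plug->F

F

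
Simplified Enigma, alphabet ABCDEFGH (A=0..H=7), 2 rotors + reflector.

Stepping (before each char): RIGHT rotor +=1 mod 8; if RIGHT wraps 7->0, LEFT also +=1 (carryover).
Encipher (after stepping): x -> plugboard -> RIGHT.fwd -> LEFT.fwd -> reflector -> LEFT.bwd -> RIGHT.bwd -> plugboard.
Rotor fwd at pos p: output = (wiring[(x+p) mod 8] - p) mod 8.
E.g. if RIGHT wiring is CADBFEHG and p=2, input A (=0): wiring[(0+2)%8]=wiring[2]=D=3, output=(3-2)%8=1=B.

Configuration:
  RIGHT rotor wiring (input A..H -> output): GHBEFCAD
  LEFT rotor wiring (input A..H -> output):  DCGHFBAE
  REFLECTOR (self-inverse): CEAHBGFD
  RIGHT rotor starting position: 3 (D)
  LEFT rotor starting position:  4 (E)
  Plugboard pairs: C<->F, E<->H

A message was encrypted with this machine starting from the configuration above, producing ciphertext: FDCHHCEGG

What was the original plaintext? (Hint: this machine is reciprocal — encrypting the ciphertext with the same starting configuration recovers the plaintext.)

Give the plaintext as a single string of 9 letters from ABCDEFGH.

Answer: DAHEGADCE

Derivation:
Char 1 ('F'): step: R->4, L=4; F->plug->C->R->E->L->H->refl->D->L'->H->R'->D->plug->D
Char 2 ('D'): step: R->5, L=4; D->plug->D->R->B->L->F->refl->G->L'->F->R'->A->plug->A
Char 3 ('C'): step: R->6, L=4; C->plug->F->R->G->L->C->refl->A->L'->D->R'->E->plug->H
Char 4 ('H'): step: R->7, L=4; H->plug->E->R->F->L->G->refl->F->L'->B->R'->H->plug->E
Char 5 ('H'): step: R->0, L->5 (L advanced); H->plug->E->R->F->L->B->refl->E->L'->A->R'->G->plug->G
Char 6 ('C'): step: R->1, L=5; C->plug->F->R->H->L->A->refl->C->L'->G->R'->A->plug->A
Char 7 ('E'): step: R->2, L=5; E->plug->H->R->F->L->B->refl->E->L'->A->R'->D->plug->D
Char 8 ('G'): step: R->3, L=5; G->plug->G->R->E->L->F->refl->G->L'->D->R'->F->plug->C
Char 9 ('G'): step: R->4, L=5; G->plug->G->R->F->L->B->refl->E->L'->A->R'->H->plug->E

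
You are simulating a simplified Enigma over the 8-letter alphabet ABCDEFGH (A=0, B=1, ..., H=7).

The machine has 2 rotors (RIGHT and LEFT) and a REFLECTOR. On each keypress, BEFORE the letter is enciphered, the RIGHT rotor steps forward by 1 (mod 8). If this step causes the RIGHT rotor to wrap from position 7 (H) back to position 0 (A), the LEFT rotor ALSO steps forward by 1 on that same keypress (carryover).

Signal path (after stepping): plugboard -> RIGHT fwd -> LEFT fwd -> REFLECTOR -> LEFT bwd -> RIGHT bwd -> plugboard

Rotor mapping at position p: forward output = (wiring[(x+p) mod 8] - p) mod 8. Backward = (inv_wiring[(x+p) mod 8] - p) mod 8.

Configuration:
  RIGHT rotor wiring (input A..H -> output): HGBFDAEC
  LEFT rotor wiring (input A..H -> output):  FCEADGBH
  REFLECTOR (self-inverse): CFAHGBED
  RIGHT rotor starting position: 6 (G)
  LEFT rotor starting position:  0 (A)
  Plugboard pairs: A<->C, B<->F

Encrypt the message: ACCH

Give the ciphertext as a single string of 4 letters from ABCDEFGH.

Char 1 ('A'): step: R->7, L=0; A->plug->C->R->H->L->H->refl->D->L'->E->R'->F->plug->B
Char 2 ('C'): step: R->0, L->1 (L advanced); C->plug->A->R->H->L->E->refl->G->L'->G->R'->B->plug->F
Char 3 ('C'): step: R->1, L=1; C->plug->A->R->F->L->A->refl->C->L'->D->R'->F->plug->B
Char 4 ('H'): step: R->2, L=1; H->plug->H->R->E->L->F->refl->B->L'->A->R'->F->plug->B

Answer: BFBB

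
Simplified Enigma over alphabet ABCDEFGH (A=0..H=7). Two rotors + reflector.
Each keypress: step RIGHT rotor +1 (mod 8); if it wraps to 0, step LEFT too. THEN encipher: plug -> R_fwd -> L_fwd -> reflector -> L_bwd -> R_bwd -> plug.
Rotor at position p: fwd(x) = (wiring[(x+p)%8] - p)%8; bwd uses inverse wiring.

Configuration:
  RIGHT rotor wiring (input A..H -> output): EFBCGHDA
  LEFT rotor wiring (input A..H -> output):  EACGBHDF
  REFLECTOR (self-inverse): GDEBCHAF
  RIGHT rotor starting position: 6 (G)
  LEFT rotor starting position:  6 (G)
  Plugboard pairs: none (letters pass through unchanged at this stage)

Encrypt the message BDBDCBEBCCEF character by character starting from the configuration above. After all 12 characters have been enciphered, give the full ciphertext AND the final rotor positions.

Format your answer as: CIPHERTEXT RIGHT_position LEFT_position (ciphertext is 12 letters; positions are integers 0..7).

Answer: DGEAFABEGGAC 2 0

Derivation:
Char 1 ('B'): step: R->7, L=6; B->plug->B->R->F->L->A->refl->G->L'->C->R'->D->plug->D
Char 2 ('D'): step: R->0, L->7 (L advanced); D->plug->D->R->C->L->B->refl->D->L'->D->R'->G->plug->G
Char 3 ('B'): step: R->1, L=7; B->plug->B->R->A->L->G->refl->A->L'->G->R'->E->plug->E
Char 4 ('D'): step: R->2, L=7; D->plug->D->R->F->L->C->refl->E->L'->H->R'->A->plug->A
Char 5 ('C'): step: R->3, L=7; C->plug->C->R->E->L->H->refl->F->L'->B->R'->F->plug->F
Char 6 ('B'): step: R->4, L=7; B->plug->B->R->D->L->D->refl->B->L'->C->R'->A->plug->A
Char 7 ('E'): step: R->5, L=7; E->plug->E->R->A->L->G->refl->A->L'->G->R'->B->plug->B
Char 8 ('B'): step: R->6, L=7; B->plug->B->R->C->L->B->refl->D->L'->D->R'->E->plug->E
Char 9 ('C'): step: R->7, L=7; C->plug->C->R->G->L->A->refl->G->L'->A->R'->G->plug->G
Char 10 ('C'): step: R->0, L->0 (L advanced); C->plug->C->R->B->L->A->refl->G->L'->D->R'->G->plug->G
Char 11 ('E'): step: R->1, L=0; E->plug->E->R->G->L->D->refl->B->L'->E->R'->A->plug->A
Char 12 ('F'): step: R->2, L=0; F->plug->F->R->G->L->D->refl->B->L'->E->R'->C->plug->C
Final: ciphertext=DGEAFABEGGAC, RIGHT=2, LEFT=0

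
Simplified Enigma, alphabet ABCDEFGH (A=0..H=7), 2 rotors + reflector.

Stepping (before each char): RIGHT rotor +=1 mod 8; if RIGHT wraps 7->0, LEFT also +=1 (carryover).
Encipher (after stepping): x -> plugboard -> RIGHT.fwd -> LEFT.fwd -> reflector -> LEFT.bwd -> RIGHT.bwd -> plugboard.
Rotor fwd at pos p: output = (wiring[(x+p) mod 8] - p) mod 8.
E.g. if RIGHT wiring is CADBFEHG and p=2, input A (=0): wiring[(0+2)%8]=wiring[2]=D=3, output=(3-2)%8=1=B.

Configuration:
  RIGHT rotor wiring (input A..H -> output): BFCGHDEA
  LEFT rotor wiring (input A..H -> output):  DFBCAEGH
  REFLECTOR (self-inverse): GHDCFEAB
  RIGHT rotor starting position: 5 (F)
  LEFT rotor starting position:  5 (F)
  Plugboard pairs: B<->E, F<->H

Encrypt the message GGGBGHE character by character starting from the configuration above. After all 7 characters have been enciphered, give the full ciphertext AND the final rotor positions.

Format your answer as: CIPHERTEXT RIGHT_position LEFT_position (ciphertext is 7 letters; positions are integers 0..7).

Char 1 ('G'): step: R->6, L=5; G->plug->G->R->B->L->B->refl->H->L'->A->R'->F->plug->H
Char 2 ('G'): step: R->7, L=5; G->plug->G->R->E->L->A->refl->G->L'->D->R'->D->plug->D
Char 3 ('G'): step: R->0, L->6 (L advanced); G->plug->G->R->E->L->D->refl->C->L'->G->R'->D->plug->D
Char 4 ('B'): step: R->1, L=6; B->plug->E->R->C->L->F->refl->E->L'->F->R'->C->plug->C
Char 5 ('G'): step: R->2, L=6; G->plug->G->R->H->L->G->refl->A->L'->A->R'->A->plug->A
Char 6 ('H'): step: R->3, L=6; H->plug->F->R->G->L->C->refl->D->L'->E->R'->B->plug->E
Char 7 ('E'): step: R->4, L=6; E->plug->B->R->H->L->G->refl->A->L'->A->R'->C->plug->C
Final: ciphertext=HDDCAEC, RIGHT=4, LEFT=6

Answer: HDDCAEC 4 6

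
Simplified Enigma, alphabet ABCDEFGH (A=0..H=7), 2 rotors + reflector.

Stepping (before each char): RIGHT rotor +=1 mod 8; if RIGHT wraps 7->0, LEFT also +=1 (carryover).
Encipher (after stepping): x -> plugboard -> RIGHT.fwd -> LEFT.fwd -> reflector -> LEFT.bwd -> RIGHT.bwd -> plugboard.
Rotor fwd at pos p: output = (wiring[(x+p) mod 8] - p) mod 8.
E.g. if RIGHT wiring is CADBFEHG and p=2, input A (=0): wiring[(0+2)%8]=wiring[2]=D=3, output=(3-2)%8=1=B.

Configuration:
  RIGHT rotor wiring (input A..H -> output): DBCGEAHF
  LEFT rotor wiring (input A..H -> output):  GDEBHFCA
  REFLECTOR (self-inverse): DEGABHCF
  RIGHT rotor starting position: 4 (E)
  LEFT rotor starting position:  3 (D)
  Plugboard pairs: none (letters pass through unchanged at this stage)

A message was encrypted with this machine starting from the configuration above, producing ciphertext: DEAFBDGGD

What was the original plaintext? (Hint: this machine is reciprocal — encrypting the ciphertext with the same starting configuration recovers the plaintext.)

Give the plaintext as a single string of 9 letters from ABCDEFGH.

Answer: FDFDDAFAC

Derivation:
Char 1 ('D'): step: R->5, L=3; D->plug->D->R->G->L->A->refl->D->L'->F->R'->F->plug->F
Char 2 ('E'): step: R->6, L=3; E->plug->E->R->E->L->F->refl->H->L'->D->R'->D->plug->D
Char 3 ('A'): step: R->7, L=3; A->plug->A->R->G->L->A->refl->D->L'->F->R'->F->plug->F
Char 4 ('F'): step: R->0, L->4 (L advanced); F->plug->F->R->A->L->D->refl->A->L'->G->R'->D->plug->D
Char 5 ('B'): step: R->1, L=4; B->plug->B->R->B->L->B->refl->E->L'->D->R'->D->plug->D
Char 6 ('D'): step: R->2, L=4; D->plug->D->R->G->L->A->refl->D->L'->A->R'->A->plug->A
Char 7 ('G'): step: R->3, L=4; G->plug->G->R->G->L->A->refl->D->L'->A->R'->F->plug->F
Char 8 ('G'): step: R->4, L=4; G->plug->G->R->G->L->A->refl->D->L'->A->R'->A->plug->A
Char 9 ('D'): step: R->5, L=4; D->plug->D->R->G->L->A->refl->D->L'->A->R'->C->plug->C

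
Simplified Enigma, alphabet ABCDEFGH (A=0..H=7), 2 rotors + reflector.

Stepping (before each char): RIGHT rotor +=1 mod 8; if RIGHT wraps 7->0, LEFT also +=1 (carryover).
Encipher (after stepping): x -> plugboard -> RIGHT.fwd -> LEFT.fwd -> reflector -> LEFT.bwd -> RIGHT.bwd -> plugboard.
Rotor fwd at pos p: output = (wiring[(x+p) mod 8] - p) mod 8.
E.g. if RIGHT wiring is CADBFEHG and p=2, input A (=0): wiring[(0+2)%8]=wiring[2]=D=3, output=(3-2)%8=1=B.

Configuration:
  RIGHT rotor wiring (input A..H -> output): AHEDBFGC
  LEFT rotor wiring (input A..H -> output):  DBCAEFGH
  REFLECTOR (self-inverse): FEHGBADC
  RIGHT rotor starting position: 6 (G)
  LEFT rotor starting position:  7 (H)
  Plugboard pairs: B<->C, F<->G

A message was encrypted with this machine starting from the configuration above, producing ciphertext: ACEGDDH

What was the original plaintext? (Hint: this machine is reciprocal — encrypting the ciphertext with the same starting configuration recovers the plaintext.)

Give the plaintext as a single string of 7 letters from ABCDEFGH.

Answer: FHFFGFC

Derivation:
Char 1 ('A'): step: R->7, L=7; A->plug->A->R->D->L->D->refl->G->L'->G->R'->G->plug->F
Char 2 ('C'): step: R->0, L->0 (L advanced); C->plug->B->R->H->L->H->refl->C->L'->C->R'->H->plug->H
Char 3 ('E'): step: R->1, L=0; E->plug->E->R->E->L->E->refl->B->L'->B->R'->G->plug->F
Char 4 ('G'): step: R->2, L=0; G->plug->F->R->A->L->D->refl->G->L'->G->R'->G->plug->F
Char 5 ('D'): step: R->3, L=0; D->plug->D->R->D->L->A->refl->F->L'->F->R'->F->plug->G
Char 6 ('D'): step: R->4, L=0; D->plug->D->R->G->L->G->refl->D->L'->A->R'->G->plug->F
Char 7 ('H'): step: R->5, L=0; H->plug->H->R->E->L->E->refl->B->L'->B->R'->B->plug->C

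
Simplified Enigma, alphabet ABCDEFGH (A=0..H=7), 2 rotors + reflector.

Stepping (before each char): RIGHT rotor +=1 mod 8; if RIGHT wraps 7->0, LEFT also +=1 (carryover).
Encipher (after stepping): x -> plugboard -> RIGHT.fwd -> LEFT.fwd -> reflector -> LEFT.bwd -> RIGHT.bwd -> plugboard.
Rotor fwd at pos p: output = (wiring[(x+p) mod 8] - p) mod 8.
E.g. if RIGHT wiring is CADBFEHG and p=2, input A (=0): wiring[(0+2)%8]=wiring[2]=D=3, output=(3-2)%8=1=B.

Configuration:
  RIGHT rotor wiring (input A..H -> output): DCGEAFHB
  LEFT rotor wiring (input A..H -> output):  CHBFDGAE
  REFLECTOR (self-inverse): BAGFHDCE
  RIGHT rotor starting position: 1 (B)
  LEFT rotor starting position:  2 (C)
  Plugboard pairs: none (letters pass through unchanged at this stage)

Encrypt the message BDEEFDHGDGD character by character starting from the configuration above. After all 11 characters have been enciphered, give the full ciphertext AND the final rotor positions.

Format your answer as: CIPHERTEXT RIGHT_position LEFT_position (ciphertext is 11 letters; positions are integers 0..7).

Answer: CBBCGFDDBFF 4 3

Derivation:
Char 1 ('B'): step: R->2, L=2; B->plug->B->R->C->L->B->refl->A->L'->G->R'->C->plug->C
Char 2 ('D'): step: R->3, L=2; D->plug->D->R->E->L->G->refl->C->L'->F->R'->B->plug->B
Char 3 ('E'): step: R->4, L=2; E->plug->E->R->H->L->F->refl->D->L'->B->R'->B->plug->B
Char 4 ('E'): step: R->5, L=2; E->plug->E->R->F->L->C->refl->G->L'->E->R'->C->plug->C
Char 5 ('F'): step: R->6, L=2; F->plug->F->R->G->L->A->refl->B->L'->C->R'->G->plug->G
Char 6 ('D'): step: R->7, L=2; D->plug->D->R->H->L->F->refl->D->L'->B->R'->F->plug->F
Char 7 ('H'): step: R->0, L->3 (L advanced); H->plug->H->R->B->L->A->refl->B->L'->E->R'->D->plug->D
Char 8 ('G'): step: R->1, L=3; G->plug->G->R->A->L->C->refl->G->L'->H->R'->D->plug->D
Char 9 ('D'): step: R->2, L=3; D->plug->D->R->D->L->F->refl->D->L'->C->R'->B->plug->B
Char 10 ('G'): step: R->3, L=3; G->plug->G->R->H->L->G->refl->C->L'->A->R'->F->plug->F
Char 11 ('D'): step: R->4, L=3; D->plug->D->R->F->L->H->refl->E->L'->G->R'->F->plug->F
Final: ciphertext=CBBCGFDDBFF, RIGHT=4, LEFT=3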